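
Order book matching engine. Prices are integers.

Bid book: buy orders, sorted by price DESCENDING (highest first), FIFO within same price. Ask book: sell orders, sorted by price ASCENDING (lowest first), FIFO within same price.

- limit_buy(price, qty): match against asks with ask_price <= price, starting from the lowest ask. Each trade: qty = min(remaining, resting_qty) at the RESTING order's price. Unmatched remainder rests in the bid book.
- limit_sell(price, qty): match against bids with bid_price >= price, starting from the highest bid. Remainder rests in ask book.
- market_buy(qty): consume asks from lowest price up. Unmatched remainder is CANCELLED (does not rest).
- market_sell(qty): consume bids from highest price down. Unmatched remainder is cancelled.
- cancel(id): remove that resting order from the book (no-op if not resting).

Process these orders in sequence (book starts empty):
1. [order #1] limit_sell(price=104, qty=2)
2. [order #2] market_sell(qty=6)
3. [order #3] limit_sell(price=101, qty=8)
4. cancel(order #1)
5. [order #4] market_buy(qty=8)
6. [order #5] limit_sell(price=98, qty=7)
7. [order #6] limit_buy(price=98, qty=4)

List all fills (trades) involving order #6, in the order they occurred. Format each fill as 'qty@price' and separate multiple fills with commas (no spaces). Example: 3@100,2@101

After op 1 [order #1] limit_sell(price=104, qty=2): fills=none; bids=[-] asks=[#1:2@104]
After op 2 [order #2] market_sell(qty=6): fills=none; bids=[-] asks=[#1:2@104]
After op 3 [order #3] limit_sell(price=101, qty=8): fills=none; bids=[-] asks=[#3:8@101 #1:2@104]
After op 4 cancel(order #1): fills=none; bids=[-] asks=[#3:8@101]
After op 5 [order #4] market_buy(qty=8): fills=#4x#3:8@101; bids=[-] asks=[-]
After op 6 [order #5] limit_sell(price=98, qty=7): fills=none; bids=[-] asks=[#5:7@98]
After op 7 [order #6] limit_buy(price=98, qty=4): fills=#6x#5:4@98; bids=[-] asks=[#5:3@98]

Answer: 4@98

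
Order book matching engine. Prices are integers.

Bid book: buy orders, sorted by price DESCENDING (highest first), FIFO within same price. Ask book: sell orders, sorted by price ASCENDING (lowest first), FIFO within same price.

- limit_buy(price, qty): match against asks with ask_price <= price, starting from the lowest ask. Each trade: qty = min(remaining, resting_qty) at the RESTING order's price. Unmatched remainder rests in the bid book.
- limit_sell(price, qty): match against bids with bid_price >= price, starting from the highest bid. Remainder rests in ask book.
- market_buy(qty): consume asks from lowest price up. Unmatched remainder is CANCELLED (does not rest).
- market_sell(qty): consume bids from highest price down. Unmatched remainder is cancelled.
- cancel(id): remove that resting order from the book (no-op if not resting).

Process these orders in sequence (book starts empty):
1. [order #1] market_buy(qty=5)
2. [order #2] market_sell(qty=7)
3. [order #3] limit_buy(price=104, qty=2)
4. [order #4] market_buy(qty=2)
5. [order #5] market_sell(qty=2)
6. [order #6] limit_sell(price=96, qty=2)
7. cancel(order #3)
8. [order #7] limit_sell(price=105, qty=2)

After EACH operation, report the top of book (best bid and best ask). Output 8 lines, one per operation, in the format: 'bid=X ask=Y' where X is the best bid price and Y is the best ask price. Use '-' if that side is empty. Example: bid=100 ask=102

After op 1 [order #1] market_buy(qty=5): fills=none; bids=[-] asks=[-]
After op 2 [order #2] market_sell(qty=7): fills=none; bids=[-] asks=[-]
After op 3 [order #3] limit_buy(price=104, qty=2): fills=none; bids=[#3:2@104] asks=[-]
After op 4 [order #4] market_buy(qty=2): fills=none; bids=[#3:2@104] asks=[-]
After op 5 [order #5] market_sell(qty=2): fills=#3x#5:2@104; bids=[-] asks=[-]
After op 6 [order #6] limit_sell(price=96, qty=2): fills=none; bids=[-] asks=[#6:2@96]
After op 7 cancel(order #3): fills=none; bids=[-] asks=[#6:2@96]
After op 8 [order #7] limit_sell(price=105, qty=2): fills=none; bids=[-] asks=[#6:2@96 #7:2@105]

Answer: bid=- ask=-
bid=- ask=-
bid=104 ask=-
bid=104 ask=-
bid=- ask=-
bid=- ask=96
bid=- ask=96
bid=- ask=96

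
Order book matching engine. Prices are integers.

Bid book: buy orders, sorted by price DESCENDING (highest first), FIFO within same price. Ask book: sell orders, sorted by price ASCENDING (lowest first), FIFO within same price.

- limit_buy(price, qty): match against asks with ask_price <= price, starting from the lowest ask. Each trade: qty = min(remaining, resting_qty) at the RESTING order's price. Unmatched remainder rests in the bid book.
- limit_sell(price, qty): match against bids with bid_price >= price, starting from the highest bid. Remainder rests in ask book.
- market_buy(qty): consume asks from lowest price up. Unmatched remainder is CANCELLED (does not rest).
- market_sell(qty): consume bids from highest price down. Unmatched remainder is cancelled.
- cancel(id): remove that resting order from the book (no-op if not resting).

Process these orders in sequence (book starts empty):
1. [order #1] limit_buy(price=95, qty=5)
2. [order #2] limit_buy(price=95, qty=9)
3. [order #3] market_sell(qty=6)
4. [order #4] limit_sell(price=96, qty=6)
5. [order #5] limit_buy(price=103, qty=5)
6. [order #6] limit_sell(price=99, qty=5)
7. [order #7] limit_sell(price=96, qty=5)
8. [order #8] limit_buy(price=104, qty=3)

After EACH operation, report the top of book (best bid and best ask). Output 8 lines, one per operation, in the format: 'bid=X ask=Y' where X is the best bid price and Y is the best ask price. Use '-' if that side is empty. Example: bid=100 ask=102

Answer: bid=95 ask=-
bid=95 ask=-
bid=95 ask=-
bid=95 ask=96
bid=95 ask=96
bid=95 ask=96
bid=95 ask=96
bid=95 ask=96

Derivation:
After op 1 [order #1] limit_buy(price=95, qty=5): fills=none; bids=[#1:5@95] asks=[-]
After op 2 [order #2] limit_buy(price=95, qty=9): fills=none; bids=[#1:5@95 #2:9@95] asks=[-]
After op 3 [order #3] market_sell(qty=6): fills=#1x#3:5@95 #2x#3:1@95; bids=[#2:8@95] asks=[-]
After op 4 [order #4] limit_sell(price=96, qty=6): fills=none; bids=[#2:8@95] asks=[#4:6@96]
After op 5 [order #5] limit_buy(price=103, qty=5): fills=#5x#4:5@96; bids=[#2:8@95] asks=[#4:1@96]
After op 6 [order #6] limit_sell(price=99, qty=5): fills=none; bids=[#2:8@95] asks=[#4:1@96 #6:5@99]
After op 7 [order #7] limit_sell(price=96, qty=5): fills=none; bids=[#2:8@95] asks=[#4:1@96 #7:5@96 #6:5@99]
After op 8 [order #8] limit_buy(price=104, qty=3): fills=#8x#4:1@96 #8x#7:2@96; bids=[#2:8@95] asks=[#7:3@96 #6:5@99]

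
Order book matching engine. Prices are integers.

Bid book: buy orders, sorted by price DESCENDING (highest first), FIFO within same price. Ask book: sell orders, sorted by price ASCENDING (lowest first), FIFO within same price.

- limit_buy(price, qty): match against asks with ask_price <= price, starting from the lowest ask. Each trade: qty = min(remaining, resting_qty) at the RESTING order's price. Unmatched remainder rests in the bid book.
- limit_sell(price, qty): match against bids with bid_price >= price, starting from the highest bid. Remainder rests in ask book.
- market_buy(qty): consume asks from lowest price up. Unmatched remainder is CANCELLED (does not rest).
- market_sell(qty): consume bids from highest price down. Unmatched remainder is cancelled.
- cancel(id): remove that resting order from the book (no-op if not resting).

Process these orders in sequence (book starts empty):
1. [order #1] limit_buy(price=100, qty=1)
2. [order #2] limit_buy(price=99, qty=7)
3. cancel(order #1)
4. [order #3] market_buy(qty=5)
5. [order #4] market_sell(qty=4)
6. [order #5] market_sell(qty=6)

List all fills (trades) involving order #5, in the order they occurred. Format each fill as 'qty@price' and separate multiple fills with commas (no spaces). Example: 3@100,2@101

After op 1 [order #1] limit_buy(price=100, qty=1): fills=none; bids=[#1:1@100] asks=[-]
After op 2 [order #2] limit_buy(price=99, qty=7): fills=none; bids=[#1:1@100 #2:7@99] asks=[-]
After op 3 cancel(order #1): fills=none; bids=[#2:7@99] asks=[-]
After op 4 [order #3] market_buy(qty=5): fills=none; bids=[#2:7@99] asks=[-]
After op 5 [order #4] market_sell(qty=4): fills=#2x#4:4@99; bids=[#2:3@99] asks=[-]
After op 6 [order #5] market_sell(qty=6): fills=#2x#5:3@99; bids=[-] asks=[-]

Answer: 3@99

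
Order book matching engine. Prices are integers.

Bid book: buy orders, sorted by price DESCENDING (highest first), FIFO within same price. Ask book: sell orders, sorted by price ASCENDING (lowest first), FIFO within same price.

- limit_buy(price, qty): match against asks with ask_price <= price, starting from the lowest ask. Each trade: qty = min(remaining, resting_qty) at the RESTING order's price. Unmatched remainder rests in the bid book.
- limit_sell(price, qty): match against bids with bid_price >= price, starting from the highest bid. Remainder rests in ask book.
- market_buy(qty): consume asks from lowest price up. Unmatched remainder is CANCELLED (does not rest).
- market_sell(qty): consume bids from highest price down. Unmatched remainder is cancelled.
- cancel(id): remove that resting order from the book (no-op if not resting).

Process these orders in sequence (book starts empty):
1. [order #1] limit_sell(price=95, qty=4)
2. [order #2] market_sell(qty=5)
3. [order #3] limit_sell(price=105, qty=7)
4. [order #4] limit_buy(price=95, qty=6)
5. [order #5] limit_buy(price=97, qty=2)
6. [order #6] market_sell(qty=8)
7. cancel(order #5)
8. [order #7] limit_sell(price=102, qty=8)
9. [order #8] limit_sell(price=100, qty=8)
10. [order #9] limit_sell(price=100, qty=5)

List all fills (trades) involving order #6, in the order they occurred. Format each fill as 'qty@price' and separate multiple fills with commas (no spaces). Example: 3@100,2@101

After op 1 [order #1] limit_sell(price=95, qty=4): fills=none; bids=[-] asks=[#1:4@95]
After op 2 [order #2] market_sell(qty=5): fills=none; bids=[-] asks=[#1:4@95]
After op 3 [order #3] limit_sell(price=105, qty=7): fills=none; bids=[-] asks=[#1:4@95 #3:7@105]
After op 4 [order #4] limit_buy(price=95, qty=6): fills=#4x#1:4@95; bids=[#4:2@95] asks=[#3:7@105]
After op 5 [order #5] limit_buy(price=97, qty=2): fills=none; bids=[#5:2@97 #4:2@95] asks=[#3:7@105]
After op 6 [order #6] market_sell(qty=8): fills=#5x#6:2@97 #4x#6:2@95; bids=[-] asks=[#3:7@105]
After op 7 cancel(order #5): fills=none; bids=[-] asks=[#3:7@105]
After op 8 [order #7] limit_sell(price=102, qty=8): fills=none; bids=[-] asks=[#7:8@102 #3:7@105]
After op 9 [order #8] limit_sell(price=100, qty=8): fills=none; bids=[-] asks=[#8:8@100 #7:8@102 #3:7@105]
After op 10 [order #9] limit_sell(price=100, qty=5): fills=none; bids=[-] asks=[#8:8@100 #9:5@100 #7:8@102 #3:7@105]

Answer: 2@97,2@95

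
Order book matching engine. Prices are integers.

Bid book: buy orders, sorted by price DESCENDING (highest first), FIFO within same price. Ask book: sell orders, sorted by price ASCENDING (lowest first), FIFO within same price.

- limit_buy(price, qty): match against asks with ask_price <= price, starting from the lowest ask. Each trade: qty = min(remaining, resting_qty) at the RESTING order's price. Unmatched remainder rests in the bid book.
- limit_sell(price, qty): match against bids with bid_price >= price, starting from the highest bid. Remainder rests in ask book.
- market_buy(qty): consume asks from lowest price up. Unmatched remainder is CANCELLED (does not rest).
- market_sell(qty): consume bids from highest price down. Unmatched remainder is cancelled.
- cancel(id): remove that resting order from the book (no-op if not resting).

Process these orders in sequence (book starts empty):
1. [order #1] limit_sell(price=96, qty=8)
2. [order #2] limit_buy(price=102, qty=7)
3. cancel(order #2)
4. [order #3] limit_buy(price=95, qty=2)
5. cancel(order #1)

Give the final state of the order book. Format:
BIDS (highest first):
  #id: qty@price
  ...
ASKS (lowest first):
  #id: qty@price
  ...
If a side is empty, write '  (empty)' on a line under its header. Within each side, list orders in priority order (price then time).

After op 1 [order #1] limit_sell(price=96, qty=8): fills=none; bids=[-] asks=[#1:8@96]
After op 2 [order #2] limit_buy(price=102, qty=7): fills=#2x#1:7@96; bids=[-] asks=[#1:1@96]
After op 3 cancel(order #2): fills=none; bids=[-] asks=[#1:1@96]
After op 4 [order #3] limit_buy(price=95, qty=2): fills=none; bids=[#3:2@95] asks=[#1:1@96]
After op 5 cancel(order #1): fills=none; bids=[#3:2@95] asks=[-]

Answer: BIDS (highest first):
  #3: 2@95
ASKS (lowest first):
  (empty)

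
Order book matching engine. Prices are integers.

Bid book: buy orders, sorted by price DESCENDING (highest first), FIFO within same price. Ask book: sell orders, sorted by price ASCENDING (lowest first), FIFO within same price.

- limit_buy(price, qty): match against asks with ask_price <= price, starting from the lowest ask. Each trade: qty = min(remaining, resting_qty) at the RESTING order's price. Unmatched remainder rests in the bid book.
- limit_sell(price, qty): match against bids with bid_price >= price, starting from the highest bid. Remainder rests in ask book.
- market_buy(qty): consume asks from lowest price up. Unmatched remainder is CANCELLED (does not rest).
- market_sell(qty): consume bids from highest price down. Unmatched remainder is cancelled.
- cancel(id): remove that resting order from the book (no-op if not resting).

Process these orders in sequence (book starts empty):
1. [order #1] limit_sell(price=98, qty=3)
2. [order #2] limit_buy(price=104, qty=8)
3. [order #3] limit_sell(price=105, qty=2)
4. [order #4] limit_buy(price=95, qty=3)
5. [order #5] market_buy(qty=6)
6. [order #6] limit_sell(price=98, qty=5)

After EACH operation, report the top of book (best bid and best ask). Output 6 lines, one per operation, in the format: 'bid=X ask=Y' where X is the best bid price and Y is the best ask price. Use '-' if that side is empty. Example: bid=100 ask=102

After op 1 [order #1] limit_sell(price=98, qty=3): fills=none; bids=[-] asks=[#1:3@98]
After op 2 [order #2] limit_buy(price=104, qty=8): fills=#2x#1:3@98; bids=[#2:5@104] asks=[-]
After op 3 [order #3] limit_sell(price=105, qty=2): fills=none; bids=[#2:5@104] asks=[#3:2@105]
After op 4 [order #4] limit_buy(price=95, qty=3): fills=none; bids=[#2:5@104 #4:3@95] asks=[#3:2@105]
After op 5 [order #5] market_buy(qty=6): fills=#5x#3:2@105; bids=[#2:5@104 #4:3@95] asks=[-]
After op 6 [order #6] limit_sell(price=98, qty=5): fills=#2x#6:5@104; bids=[#4:3@95] asks=[-]

Answer: bid=- ask=98
bid=104 ask=-
bid=104 ask=105
bid=104 ask=105
bid=104 ask=-
bid=95 ask=-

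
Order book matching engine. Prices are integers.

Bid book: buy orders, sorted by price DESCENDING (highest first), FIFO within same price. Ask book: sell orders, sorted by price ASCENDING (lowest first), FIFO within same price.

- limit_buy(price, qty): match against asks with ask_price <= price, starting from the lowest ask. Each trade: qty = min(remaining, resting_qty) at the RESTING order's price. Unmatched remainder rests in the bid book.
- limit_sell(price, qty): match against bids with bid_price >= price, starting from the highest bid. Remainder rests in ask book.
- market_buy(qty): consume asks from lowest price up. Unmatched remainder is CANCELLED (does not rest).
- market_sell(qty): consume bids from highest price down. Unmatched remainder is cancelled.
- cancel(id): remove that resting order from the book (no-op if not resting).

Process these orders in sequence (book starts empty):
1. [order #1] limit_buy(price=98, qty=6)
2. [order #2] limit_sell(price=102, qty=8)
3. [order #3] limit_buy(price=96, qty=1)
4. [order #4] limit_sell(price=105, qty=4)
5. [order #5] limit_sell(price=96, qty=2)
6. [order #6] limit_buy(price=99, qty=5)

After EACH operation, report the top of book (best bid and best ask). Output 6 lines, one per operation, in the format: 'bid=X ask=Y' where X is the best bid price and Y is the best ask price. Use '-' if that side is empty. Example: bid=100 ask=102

After op 1 [order #1] limit_buy(price=98, qty=6): fills=none; bids=[#1:6@98] asks=[-]
After op 2 [order #2] limit_sell(price=102, qty=8): fills=none; bids=[#1:6@98] asks=[#2:8@102]
After op 3 [order #3] limit_buy(price=96, qty=1): fills=none; bids=[#1:6@98 #3:1@96] asks=[#2:8@102]
After op 4 [order #4] limit_sell(price=105, qty=4): fills=none; bids=[#1:6@98 #3:1@96] asks=[#2:8@102 #4:4@105]
After op 5 [order #5] limit_sell(price=96, qty=2): fills=#1x#5:2@98; bids=[#1:4@98 #3:1@96] asks=[#2:8@102 #4:4@105]
After op 6 [order #6] limit_buy(price=99, qty=5): fills=none; bids=[#6:5@99 #1:4@98 #3:1@96] asks=[#2:8@102 #4:4@105]

Answer: bid=98 ask=-
bid=98 ask=102
bid=98 ask=102
bid=98 ask=102
bid=98 ask=102
bid=99 ask=102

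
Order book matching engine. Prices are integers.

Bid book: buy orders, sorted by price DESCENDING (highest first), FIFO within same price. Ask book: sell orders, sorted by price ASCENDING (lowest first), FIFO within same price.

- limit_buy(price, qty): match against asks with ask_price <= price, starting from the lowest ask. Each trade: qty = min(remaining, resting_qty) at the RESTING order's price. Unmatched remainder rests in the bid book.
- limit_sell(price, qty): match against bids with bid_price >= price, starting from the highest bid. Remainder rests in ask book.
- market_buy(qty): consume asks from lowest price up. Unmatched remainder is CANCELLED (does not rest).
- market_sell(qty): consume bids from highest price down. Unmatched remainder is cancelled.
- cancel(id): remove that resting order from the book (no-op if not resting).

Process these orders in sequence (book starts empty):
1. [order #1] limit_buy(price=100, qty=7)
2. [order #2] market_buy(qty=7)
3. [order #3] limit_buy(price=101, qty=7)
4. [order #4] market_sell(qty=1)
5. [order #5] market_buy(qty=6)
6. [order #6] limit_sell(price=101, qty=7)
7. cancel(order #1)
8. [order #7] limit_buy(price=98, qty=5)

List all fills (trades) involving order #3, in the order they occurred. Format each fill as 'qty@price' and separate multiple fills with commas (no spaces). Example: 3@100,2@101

After op 1 [order #1] limit_buy(price=100, qty=7): fills=none; bids=[#1:7@100] asks=[-]
After op 2 [order #2] market_buy(qty=7): fills=none; bids=[#1:7@100] asks=[-]
After op 3 [order #3] limit_buy(price=101, qty=7): fills=none; bids=[#3:7@101 #1:7@100] asks=[-]
After op 4 [order #4] market_sell(qty=1): fills=#3x#4:1@101; bids=[#3:6@101 #1:7@100] asks=[-]
After op 5 [order #5] market_buy(qty=6): fills=none; bids=[#3:6@101 #1:7@100] asks=[-]
After op 6 [order #6] limit_sell(price=101, qty=7): fills=#3x#6:6@101; bids=[#1:7@100] asks=[#6:1@101]
After op 7 cancel(order #1): fills=none; bids=[-] asks=[#6:1@101]
After op 8 [order #7] limit_buy(price=98, qty=5): fills=none; bids=[#7:5@98] asks=[#6:1@101]

Answer: 1@101,6@101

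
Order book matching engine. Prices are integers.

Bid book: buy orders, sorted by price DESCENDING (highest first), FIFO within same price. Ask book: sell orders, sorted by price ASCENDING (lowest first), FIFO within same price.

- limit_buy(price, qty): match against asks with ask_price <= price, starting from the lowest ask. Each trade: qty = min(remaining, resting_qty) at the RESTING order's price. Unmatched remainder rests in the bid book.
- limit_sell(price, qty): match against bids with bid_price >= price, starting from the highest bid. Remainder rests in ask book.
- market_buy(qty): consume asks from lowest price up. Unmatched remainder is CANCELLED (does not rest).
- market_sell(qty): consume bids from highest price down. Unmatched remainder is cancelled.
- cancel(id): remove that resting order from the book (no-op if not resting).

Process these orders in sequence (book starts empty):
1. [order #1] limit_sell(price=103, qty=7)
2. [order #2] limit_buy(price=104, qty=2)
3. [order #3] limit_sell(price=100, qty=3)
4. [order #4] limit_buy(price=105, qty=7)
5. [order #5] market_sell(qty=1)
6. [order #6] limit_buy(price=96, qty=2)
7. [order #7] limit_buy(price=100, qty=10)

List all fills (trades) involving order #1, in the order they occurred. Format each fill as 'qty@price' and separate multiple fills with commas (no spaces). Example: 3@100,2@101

After op 1 [order #1] limit_sell(price=103, qty=7): fills=none; bids=[-] asks=[#1:7@103]
After op 2 [order #2] limit_buy(price=104, qty=2): fills=#2x#1:2@103; bids=[-] asks=[#1:5@103]
After op 3 [order #3] limit_sell(price=100, qty=3): fills=none; bids=[-] asks=[#3:3@100 #1:5@103]
After op 4 [order #4] limit_buy(price=105, qty=7): fills=#4x#3:3@100 #4x#1:4@103; bids=[-] asks=[#1:1@103]
After op 5 [order #5] market_sell(qty=1): fills=none; bids=[-] asks=[#1:1@103]
After op 6 [order #6] limit_buy(price=96, qty=2): fills=none; bids=[#6:2@96] asks=[#1:1@103]
After op 7 [order #7] limit_buy(price=100, qty=10): fills=none; bids=[#7:10@100 #6:2@96] asks=[#1:1@103]

Answer: 2@103,4@103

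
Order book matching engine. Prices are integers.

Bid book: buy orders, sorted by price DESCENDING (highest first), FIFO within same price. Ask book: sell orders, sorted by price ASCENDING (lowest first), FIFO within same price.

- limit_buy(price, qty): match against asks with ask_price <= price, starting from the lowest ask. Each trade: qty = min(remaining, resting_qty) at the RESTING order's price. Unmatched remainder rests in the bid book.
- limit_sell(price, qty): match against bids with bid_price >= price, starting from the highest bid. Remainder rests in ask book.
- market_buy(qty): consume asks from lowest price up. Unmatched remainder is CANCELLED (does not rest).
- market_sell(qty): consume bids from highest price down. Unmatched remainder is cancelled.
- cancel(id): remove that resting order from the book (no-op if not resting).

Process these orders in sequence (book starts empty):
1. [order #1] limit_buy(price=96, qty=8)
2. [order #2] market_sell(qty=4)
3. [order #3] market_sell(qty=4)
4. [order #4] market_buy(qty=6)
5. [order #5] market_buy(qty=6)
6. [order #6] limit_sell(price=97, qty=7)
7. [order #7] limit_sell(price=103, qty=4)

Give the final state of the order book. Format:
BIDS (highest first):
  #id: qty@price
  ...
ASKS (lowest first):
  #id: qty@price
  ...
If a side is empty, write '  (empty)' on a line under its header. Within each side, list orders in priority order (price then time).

Answer: BIDS (highest first):
  (empty)
ASKS (lowest first):
  #6: 7@97
  #7: 4@103

Derivation:
After op 1 [order #1] limit_buy(price=96, qty=8): fills=none; bids=[#1:8@96] asks=[-]
After op 2 [order #2] market_sell(qty=4): fills=#1x#2:4@96; bids=[#1:4@96] asks=[-]
After op 3 [order #3] market_sell(qty=4): fills=#1x#3:4@96; bids=[-] asks=[-]
After op 4 [order #4] market_buy(qty=6): fills=none; bids=[-] asks=[-]
After op 5 [order #5] market_buy(qty=6): fills=none; bids=[-] asks=[-]
After op 6 [order #6] limit_sell(price=97, qty=7): fills=none; bids=[-] asks=[#6:7@97]
After op 7 [order #7] limit_sell(price=103, qty=4): fills=none; bids=[-] asks=[#6:7@97 #7:4@103]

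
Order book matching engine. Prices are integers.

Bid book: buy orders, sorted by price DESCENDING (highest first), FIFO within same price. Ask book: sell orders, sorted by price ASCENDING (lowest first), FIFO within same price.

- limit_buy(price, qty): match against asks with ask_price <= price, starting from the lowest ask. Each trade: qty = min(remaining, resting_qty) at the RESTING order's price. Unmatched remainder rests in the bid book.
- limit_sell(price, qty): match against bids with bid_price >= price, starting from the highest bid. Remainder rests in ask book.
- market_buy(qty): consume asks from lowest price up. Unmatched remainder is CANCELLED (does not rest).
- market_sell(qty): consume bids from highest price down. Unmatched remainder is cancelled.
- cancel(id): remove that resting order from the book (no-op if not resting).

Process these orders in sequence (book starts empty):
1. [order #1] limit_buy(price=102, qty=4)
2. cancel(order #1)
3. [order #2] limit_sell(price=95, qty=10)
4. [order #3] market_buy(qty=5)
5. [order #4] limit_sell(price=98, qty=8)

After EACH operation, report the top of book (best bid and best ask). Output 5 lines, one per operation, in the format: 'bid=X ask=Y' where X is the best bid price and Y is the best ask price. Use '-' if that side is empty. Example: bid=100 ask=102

After op 1 [order #1] limit_buy(price=102, qty=4): fills=none; bids=[#1:4@102] asks=[-]
After op 2 cancel(order #1): fills=none; bids=[-] asks=[-]
After op 3 [order #2] limit_sell(price=95, qty=10): fills=none; bids=[-] asks=[#2:10@95]
After op 4 [order #3] market_buy(qty=5): fills=#3x#2:5@95; bids=[-] asks=[#2:5@95]
After op 5 [order #4] limit_sell(price=98, qty=8): fills=none; bids=[-] asks=[#2:5@95 #4:8@98]

Answer: bid=102 ask=-
bid=- ask=-
bid=- ask=95
bid=- ask=95
bid=- ask=95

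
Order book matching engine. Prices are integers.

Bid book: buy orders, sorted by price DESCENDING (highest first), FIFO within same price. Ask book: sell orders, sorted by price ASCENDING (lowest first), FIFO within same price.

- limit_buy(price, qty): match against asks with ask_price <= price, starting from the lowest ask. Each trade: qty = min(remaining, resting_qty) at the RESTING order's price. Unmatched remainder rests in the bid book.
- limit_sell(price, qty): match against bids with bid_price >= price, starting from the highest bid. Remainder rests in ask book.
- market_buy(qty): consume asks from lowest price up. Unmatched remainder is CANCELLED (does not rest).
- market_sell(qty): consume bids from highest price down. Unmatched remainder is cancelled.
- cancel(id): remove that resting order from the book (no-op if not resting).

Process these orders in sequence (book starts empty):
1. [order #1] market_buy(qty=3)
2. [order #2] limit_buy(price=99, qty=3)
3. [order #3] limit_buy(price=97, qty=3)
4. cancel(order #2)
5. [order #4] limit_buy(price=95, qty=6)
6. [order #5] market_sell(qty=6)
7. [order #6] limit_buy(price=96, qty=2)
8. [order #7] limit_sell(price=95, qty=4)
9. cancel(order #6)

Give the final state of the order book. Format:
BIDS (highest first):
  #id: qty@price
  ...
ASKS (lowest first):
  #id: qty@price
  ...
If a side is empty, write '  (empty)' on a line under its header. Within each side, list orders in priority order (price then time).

Answer: BIDS (highest first):
  #4: 1@95
ASKS (lowest first):
  (empty)

Derivation:
After op 1 [order #1] market_buy(qty=3): fills=none; bids=[-] asks=[-]
After op 2 [order #2] limit_buy(price=99, qty=3): fills=none; bids=[#2:3@99] asks=[-]
After op 3 [order #3] limit_buy(price=97, qty=3): fills=none; bids=[#2:3@99 #3:3@97] asks=[-]
After op 4 cancel(order #2): fills=none; bids=[#3:3@97] asks=[-]
After op 5 [order #4] limit_buy(price=95, qty=6): fills=none; bids=[#3:3@97 #4:6@95] asks=[-]
After op 6 [order #5] market_sell(qty=6): fills=#3x#5:3@97 #4x#5:3@95; bids=[#4:3@95] asks=[-]
After op 7 [order #6] limit_buy(price=96, qty=2): fills=none; bids=[#6:2@96 #4:3@95] asks=[-]
After op 8 [order #7] limit_sell(price=95, qty=4): fills=#6x#7:2@96 #4x#7:2@95; bids=[#4:1@95] asks=[-]
After op 9 cancel(order #6): fills=none; bids=[#4:1@95] asks=[-]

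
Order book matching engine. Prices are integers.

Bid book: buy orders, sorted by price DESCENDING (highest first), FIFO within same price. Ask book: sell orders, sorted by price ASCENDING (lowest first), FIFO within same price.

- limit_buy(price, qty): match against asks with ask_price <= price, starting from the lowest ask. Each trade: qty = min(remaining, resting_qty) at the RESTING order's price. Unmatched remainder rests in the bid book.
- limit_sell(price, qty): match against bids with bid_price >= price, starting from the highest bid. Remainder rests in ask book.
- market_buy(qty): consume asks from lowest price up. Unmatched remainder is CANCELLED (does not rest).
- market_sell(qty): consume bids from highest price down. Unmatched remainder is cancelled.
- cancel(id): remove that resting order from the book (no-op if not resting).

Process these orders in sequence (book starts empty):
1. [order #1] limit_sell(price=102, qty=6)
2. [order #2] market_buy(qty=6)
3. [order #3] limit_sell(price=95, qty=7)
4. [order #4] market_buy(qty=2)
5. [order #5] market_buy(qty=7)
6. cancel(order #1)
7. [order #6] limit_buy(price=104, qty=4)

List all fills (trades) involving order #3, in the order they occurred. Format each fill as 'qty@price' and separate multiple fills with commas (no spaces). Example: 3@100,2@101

Answer: 2@95,5@95

Derivation:
After op 1 [order #1] limit_sell(price=102, qty=6): fills=none; bids=[-] asks=[#1:6@102]
After op 2 [order #2] market_buy(qty=6): fills=#2x#1:6@102; bids=[-] asks=[-]
After op 3 [order #3] limit_sell(price=95, qty=7): fills=none; bids=[-] asks=[#3:7@95]
After op 4 [order #4] market_buy(qty=2): fills=#4x#3:2@95; bids=[-] asks=[#3:5@95]
After op 5 [order #5] market_buy(qty=7): fills=#5x#3:5@95; bids=[-] asks=[-]
After op 6 cancel(order #1): fills=none; bids=[-] asks=[-]
After op 7 [order #6] limit_buy(price=104, qty=4): fills=none; bids=[#6:4@104] asks=[-]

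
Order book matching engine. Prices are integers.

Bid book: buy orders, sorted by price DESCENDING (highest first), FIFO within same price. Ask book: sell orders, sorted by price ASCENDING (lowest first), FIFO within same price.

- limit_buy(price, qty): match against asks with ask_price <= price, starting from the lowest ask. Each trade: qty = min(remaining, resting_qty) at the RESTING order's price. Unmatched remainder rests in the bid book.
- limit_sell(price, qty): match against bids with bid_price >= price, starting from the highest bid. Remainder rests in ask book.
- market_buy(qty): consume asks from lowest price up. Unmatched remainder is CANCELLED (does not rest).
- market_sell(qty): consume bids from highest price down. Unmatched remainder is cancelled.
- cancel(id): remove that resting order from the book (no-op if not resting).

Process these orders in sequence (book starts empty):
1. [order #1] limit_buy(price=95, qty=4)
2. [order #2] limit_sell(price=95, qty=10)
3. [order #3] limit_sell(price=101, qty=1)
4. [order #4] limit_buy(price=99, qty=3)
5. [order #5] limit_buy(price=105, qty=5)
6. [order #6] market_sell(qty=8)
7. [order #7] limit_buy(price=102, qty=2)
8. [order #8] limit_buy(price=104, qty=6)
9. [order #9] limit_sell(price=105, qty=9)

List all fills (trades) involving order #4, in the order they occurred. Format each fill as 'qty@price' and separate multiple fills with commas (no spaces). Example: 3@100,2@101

After op 1 [order #1] limit_buy(price=95, qty=4): fills=none; bids=[#1:4@95] asks=[-]
After op 2 [order #2] limit_sell(price=95, qty=10): fills=#1x#2:4@95; bids=[-] asks=[#2:6@95]
After op 3 [order #3] limit_sell(price=101, qty=1): fills=none; bids=[-] asks=[#2:6@95 #3:1@101]
After op 4 [order #4] limit_buy(price=99, qty=3): fills=#4x#2:3@95; bids=[-] asks=[#2:3@95 #3:1@101]
After op 5 [order #5] limit_buy(price=105, qty=5): fills=#5x#2:3@95 #5x#3:1@101; bids=[#5:1@105] asks=[-]
After op 6 [order #6] market_sell(qty=8): fills=#5x#6:1@105; bids=[-] asks=[-]
After op 7 [order #7] limit_buy(price=102, qty=2): fills=none; bids=[#7:2@102] asks=[-]
After op 8 [order #8] limit_buy(price=104, qty=6): fills=none; bids=[#8:6@104 #7:2@102] asks=[-]
After op 9 [order #9] limit_sell(price=105, qty=9): fills=none; bids=[#8:6@104 #7:2@102] asks=[#9:9@105]

Answer: 3@95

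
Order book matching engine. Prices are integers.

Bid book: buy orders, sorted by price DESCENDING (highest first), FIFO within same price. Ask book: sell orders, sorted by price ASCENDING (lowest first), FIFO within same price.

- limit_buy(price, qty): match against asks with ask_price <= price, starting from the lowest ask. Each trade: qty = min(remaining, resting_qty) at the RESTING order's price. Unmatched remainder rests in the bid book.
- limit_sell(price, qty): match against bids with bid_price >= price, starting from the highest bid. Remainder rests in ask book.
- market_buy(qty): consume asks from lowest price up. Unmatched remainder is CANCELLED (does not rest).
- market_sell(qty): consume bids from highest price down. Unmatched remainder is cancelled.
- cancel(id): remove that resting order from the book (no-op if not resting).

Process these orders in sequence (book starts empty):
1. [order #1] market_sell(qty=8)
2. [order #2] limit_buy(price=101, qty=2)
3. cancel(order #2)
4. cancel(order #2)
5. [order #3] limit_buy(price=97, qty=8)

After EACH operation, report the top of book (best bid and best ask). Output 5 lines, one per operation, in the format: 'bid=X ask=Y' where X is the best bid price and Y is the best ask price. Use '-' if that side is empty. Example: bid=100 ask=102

Answer: bid=- ask=-
bid=101 ask=-
bid=- ask=-
bid=- ask=-
bid=97 ask=-

Derivation:
After op 1 [order #1] market_sell(qty=8): fills=none; bids=[-] asks=[-]
After op 2 [order #2] limit_buy(price=101, qty=2): fills=none; bids=[#2:2@101] asks=[-]
After op 3 cancel(order #2): fills=none; bids=[-] asks=[-]
After op 4 cancel(order #2): fills=none; bids=[-] asks=[-]
After op 5 [order #3] limit_buy(price=97, qty=8): fills=none; bids=[#3:8@97] asks=[-]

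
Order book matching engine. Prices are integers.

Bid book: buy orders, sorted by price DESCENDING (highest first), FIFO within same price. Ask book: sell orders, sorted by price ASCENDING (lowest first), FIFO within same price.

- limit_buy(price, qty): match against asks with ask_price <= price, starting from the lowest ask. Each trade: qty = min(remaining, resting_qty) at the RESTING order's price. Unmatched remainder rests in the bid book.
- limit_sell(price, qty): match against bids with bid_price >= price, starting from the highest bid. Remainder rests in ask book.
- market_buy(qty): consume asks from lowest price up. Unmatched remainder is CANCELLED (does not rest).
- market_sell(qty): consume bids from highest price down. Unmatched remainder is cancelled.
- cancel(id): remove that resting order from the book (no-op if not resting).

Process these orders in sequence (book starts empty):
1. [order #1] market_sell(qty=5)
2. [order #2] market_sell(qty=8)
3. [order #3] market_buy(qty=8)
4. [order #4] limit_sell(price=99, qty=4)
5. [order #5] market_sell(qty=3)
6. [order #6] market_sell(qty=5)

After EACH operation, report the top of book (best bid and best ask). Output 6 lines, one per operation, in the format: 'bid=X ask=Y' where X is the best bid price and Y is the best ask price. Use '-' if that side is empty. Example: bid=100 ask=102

Answer: bid=- ask=-
bid=- ask=-
bid=- ask=-
bid=- ask=99
bid=- ask=99
bid=- ask=99

Derivation:
After op 1 [order #1] market_sell(qty=5): fills=none; bids=[-] asks=[-]
After op 2 [order #2] market_sell(qty=8): fills=none; bids=[-] asks=[-]
After op 3 [order #3] market_buy(qty=8): fills=none; bids=[-] asks=[-]
After op 4 [order #4] limit_sell(price=99, qty=4): fills=none; bids=[-] asks=[#4:4@99]
After op 5 [order #5] market_sell(qty=3): fills=none; bids=[-] asks=[#4:4@99]
After op 6 [order #6] market_sell(qty=5): fills=none; bids=[-] asks=[#4:4@99]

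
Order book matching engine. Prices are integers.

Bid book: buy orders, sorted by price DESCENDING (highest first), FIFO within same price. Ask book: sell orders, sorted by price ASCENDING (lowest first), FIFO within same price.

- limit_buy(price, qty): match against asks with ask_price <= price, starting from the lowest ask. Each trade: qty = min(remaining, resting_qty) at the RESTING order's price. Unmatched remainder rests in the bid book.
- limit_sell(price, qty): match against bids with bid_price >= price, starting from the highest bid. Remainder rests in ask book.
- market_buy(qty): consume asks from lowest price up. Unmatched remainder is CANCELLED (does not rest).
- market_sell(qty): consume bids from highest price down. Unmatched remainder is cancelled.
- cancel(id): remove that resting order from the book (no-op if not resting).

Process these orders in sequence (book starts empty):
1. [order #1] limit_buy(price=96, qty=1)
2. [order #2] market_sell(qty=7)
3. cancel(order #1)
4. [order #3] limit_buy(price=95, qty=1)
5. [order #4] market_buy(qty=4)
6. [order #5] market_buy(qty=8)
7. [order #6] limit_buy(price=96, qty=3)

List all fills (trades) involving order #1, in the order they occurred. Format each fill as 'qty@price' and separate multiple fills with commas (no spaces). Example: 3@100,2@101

Answer: 1@96

Derivation:
After op 1 [order #1] limit_buy(price=96, qty=1): fills=none; bids=[#1:1@96] asks=[-]
After op 2 [order #2] market_sell(qty=7): fills=#1x#2:1@96; bids=[-] asks=[-]
After op 3 cancel(order #1): fills=none; bids=[-] asks=[-]
After op 4 [order #3] limit_buy(price=95, qty=1): fills=none; bids=[#3:1@95] asks=[-]
After op 5 [order #4] market_buy(qty=4): fills=none; bids=[#3:1@95] asks=[-]
After op 6 [order #5] market_buy(qty=8): fills=none; bids=[#3:1@95] asks=[-]
After op 7 [order #6] limit_buy(price=96, qty=3): fills=none; bids=[#6:3@96 #3:1@95] asks=[-]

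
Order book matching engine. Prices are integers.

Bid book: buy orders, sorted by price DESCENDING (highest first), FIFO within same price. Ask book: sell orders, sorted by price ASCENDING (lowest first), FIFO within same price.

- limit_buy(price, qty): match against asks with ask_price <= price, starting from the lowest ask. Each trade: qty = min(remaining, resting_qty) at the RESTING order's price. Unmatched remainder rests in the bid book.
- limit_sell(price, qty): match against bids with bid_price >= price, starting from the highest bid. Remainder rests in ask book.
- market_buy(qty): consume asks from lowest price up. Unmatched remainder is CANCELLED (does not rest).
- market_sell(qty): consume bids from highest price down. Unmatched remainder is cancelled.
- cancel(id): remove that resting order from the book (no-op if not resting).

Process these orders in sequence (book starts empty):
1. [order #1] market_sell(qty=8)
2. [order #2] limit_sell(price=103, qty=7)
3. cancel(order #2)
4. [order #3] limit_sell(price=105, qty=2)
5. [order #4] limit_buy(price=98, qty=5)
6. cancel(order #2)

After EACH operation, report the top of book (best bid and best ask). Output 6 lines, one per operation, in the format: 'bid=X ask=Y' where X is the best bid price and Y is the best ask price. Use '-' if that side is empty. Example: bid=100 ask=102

Answer: bid=- ask=-
bid=- ask=103
bid=- ask=-
bid=- ask=105
bid=98 ask=105
bid=98 ask=105

Derivation:
After op 1 [order #1] market_sell(qty=8): fills=none; bids=[-] asks=[-]
After op 2 [order #2] limit_sell(price=103, qty=7): fills=none; bids=[-] asks=[#2:7@103]
After op 3 cancel(order #2): fills=none; bids=[-] asks=[-]
After op 4 [order #3] limit_sell(price=105, qty=2): fills=none; bids=[-] asks=[#3:2@105]
After op 5 [order #4] limit_buy(price=98, qty=5): fills=none; bids=[#4:5@98] asks=[#3:2@105]
After op 6 cancel(order #2): fills=none; bids=[#4:5@98] asks=[#3:2@105]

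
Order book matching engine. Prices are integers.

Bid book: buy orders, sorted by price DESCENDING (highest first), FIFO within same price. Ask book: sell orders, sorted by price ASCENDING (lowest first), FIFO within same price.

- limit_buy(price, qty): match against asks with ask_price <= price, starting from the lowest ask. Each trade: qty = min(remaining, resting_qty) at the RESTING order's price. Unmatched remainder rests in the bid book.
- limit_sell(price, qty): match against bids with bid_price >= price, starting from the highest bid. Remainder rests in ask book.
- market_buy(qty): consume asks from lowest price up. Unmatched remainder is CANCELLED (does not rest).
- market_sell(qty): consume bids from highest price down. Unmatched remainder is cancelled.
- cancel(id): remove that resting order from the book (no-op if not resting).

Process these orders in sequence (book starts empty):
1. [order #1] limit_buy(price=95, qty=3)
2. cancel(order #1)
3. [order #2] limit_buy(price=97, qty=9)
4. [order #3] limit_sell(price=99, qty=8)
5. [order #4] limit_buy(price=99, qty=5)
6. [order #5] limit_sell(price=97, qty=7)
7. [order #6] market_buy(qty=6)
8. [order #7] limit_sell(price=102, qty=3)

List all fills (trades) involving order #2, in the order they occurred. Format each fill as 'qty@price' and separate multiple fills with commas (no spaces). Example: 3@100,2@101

After op 1 [order #1] limit_buy(price=95, qty=3): fills=none; bids=[#1:3@95] asks=[-]
After op 2 cancel(order #1): fills=none; bids=[-] asks=[-]
After op 3 [order #2] limit_buy(price=97, qty=9): fills=none; bids=[#2:9@97] asks=[-]
After op 4 [order #3] limit_sell(price=99, qty=8): fills=none; bids=[#2:9@97] asks=[#3:8@99]
After op 5 [order #4] limit_buy(price=99, qty=5): fills=#4x#3:5@99; bids=[#2:9@97] asks=[#3:3@99]
After op 6 [order #5] limit_sell(price=97, qty=7): fills=#2x#5:7@97; bids=[#2:2@97] asks=[#3:3@99]
After op 7 [order #6] market_buy(qty=6): fills=#6x#3:3@99; bids=[#2:2@97] asks=[-]
After op 8 [order #7] limit_sell(price=102, qty=3): fills=none; bids=[#2:2@97] asks=[#7:3@102]

Answer: 7@97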